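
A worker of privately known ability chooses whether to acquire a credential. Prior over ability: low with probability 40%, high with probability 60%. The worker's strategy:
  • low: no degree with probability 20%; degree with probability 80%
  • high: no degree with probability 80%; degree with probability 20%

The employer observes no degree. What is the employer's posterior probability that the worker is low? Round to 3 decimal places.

Apply Bayes' rule using the sender's strategy as the likelihood.
P(no degree) = 0.4·0.2 + 0.6·0.8 = 0.56
P(low | no degree) = (0.4·0.2) / 0.56 = 0.08 / 0.56 = 0.142857

0.143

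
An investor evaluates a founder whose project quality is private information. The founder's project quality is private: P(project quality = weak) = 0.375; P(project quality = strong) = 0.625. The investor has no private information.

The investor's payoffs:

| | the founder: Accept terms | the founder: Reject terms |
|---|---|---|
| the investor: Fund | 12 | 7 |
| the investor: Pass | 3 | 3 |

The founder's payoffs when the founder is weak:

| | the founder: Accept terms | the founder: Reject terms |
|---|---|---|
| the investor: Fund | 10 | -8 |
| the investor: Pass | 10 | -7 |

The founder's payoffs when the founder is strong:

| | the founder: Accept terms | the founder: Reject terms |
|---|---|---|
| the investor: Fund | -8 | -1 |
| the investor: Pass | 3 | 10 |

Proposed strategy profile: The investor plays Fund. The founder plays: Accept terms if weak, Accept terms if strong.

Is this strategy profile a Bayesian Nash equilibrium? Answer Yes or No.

The investor plays Fund: E[Fund] = 0.375·(12) + 0.625·(12) = 12; E[Pass] = 3. Best-responding. ✓
The founder (project quality weak), facing Fund: Accept terms gives 10, Reject terms gives -8. Proposed Accept terms is best. ✓
The founder (project quality strong), facing Fund: Accept terms gives -8, Reject terms gives -1. Proposed Accept terms is not best — profitable deviation exists. ✗

No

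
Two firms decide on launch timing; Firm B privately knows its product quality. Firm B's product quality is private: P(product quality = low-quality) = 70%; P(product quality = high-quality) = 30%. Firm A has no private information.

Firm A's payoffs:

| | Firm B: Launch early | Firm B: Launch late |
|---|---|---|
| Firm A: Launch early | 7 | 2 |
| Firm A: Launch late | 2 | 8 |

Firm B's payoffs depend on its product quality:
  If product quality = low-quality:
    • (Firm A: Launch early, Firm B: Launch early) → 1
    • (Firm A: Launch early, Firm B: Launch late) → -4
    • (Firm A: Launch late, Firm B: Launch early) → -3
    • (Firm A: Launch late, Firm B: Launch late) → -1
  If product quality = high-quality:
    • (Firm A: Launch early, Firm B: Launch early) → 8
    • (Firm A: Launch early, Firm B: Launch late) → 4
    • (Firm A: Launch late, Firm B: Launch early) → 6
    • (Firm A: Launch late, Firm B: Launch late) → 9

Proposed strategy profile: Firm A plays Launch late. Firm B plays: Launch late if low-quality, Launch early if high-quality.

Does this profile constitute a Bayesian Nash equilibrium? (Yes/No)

A profile is a BNE iff every type of every player is best-responding given beliefs about the other side.
Firm A plays Launch late: E[Launch late] = 0.7·(8) + 0.3·(2) = 6.2; E[Launch early] = 3.5. Best-responding. ✓
Firm B (product quality low-quality), facing Launch late: Launch early gives -3, Launch late gives -1. Proposed Launch late is best. ✓
Firm B (product quality high-quality), facing Launch late: Launch early gives 6, Launch late gives 9. Proposed Launch early is not best — profitable deviation exists. ✗

No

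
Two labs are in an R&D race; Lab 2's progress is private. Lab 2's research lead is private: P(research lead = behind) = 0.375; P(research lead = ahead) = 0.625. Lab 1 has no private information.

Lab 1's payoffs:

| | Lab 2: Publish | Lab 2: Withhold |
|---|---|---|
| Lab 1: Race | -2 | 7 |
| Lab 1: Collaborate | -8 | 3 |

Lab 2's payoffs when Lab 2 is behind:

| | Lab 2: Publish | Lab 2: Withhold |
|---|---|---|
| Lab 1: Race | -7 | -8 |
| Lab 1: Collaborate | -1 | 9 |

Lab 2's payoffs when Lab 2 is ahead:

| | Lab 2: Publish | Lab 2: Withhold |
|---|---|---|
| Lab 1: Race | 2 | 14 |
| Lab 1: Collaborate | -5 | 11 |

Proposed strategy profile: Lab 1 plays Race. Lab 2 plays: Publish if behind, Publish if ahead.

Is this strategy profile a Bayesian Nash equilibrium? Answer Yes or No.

No

Lab 1 plays Race: E[Race] = 0.375·(-2) + 0.625·(-2) = -2; E[Collaborate] = -8. Best-responding. ✓
Lab 2 (research lead behind), facing Race: Publish gives -7, Withhold gives -8. Proposed Publish is best. ✓
Lab 2 (research lead ahead), facing Race: Publish gives 2, Withhold gives 14. Proposed Publish is not best — profitable deviation exists. ✗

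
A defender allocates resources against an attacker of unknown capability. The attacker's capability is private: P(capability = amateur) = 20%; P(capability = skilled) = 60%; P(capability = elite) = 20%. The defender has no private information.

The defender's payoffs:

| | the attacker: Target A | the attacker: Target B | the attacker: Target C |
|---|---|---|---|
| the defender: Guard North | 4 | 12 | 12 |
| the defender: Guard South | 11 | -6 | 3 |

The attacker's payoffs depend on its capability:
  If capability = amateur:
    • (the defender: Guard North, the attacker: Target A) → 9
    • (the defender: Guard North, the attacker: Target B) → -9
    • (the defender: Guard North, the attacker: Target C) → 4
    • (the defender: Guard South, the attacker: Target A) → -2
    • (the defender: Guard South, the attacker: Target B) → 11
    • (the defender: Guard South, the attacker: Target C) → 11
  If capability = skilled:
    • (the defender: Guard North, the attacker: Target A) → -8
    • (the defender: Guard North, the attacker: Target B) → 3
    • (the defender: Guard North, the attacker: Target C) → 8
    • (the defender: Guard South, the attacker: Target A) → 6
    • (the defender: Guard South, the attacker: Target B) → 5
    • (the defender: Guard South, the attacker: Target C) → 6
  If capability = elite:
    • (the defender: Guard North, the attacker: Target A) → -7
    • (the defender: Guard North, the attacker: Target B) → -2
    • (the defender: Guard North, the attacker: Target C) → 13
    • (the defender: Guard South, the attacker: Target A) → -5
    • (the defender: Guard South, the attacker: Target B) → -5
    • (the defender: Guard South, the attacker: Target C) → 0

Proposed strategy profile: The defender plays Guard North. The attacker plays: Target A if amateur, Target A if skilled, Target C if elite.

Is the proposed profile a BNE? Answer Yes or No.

The defender plays Guard North: E[Guard North] = 0.2·(4) + 0.6·(4) + 0.2·(12) = 5.6; E[Guard South] = 9.4. Not best-responding. ✗
The attacker (capability amateur), facing Guard North: Target A gives 9, Target B gives -9, Target C gives 4. Proposed Target A is best. ✓
The attacker (capability skilled), facing Guard North: Target A gives -8, Target B gives 3, Target C gives 8. Proposed Target A is not best — profitable deviation exists. ✗
The attacker (capability elite), facing Guard North: Target A gives -7, Target B gives -2, Target C gives 13. Proposed Target C is best. ✓

No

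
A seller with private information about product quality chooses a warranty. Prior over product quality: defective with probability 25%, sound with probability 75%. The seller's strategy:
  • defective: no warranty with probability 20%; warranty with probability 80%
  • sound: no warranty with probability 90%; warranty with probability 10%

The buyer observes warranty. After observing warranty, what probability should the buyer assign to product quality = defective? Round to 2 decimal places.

Apply Bayes' rule using the sender's strategy as the likelihood.
P(warranty) = 0.25·0.8 + 0.75·0.1 = 0.275
P(defective | warranty) = (0.25·0.8) / 0.275 = 0.2 / 0.275 = 0.727273

0.73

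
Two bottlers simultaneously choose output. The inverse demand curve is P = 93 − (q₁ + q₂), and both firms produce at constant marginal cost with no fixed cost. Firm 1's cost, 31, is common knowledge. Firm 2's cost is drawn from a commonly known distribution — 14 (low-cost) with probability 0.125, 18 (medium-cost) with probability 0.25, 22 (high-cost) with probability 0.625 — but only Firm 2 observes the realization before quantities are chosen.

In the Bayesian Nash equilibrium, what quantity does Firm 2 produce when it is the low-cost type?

Each type of Firm 2 best-responds to q₁; Firm 1 best-responds to the expected q₂ over Firm 2's types.
Firm 2 with cost c maximizes (93 − (q₁+q₂) − c)·q₂, giving q₂(c) = (93 − c − q₁)/2.
E[c₂] = 0.125·14 + 0.25·18 + 0.625·22 = 20
Firm 1's FOC against E[q₂] yields q₁ = (93 − 2·31 + E[c₂])/3 = (93 − 62 + 20)/3 = 17.
q₂(low-cost) = (93 − 14 − 17)/2 = 31.

31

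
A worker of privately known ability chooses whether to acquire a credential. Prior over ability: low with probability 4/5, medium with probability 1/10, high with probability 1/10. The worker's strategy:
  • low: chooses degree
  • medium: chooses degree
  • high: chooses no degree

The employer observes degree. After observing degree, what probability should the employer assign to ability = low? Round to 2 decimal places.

0.89

P(degree) = (4/5)·1 + (1/10)·1 + (1/10)·0 = 9/10
P(low | degree) = ((4/5)·1) / (9/10) = (4/5) / (9/10) = 8/9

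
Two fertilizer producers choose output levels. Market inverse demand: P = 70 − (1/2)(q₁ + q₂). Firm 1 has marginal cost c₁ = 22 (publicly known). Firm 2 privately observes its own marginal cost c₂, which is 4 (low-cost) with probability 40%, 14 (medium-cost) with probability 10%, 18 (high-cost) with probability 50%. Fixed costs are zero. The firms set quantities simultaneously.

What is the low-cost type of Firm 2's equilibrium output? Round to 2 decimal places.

53.33

Firm 2 with cost c maximizes (70 − (1/2)(q₁+q₂) − c)·q₂, giving q₂(c) = (70 − c − (1/2)q₁).
E[c₂] = 0.4·4 + 0.1·14 + 0.5·18 = 12
Firm 1's FOC against E[q₂] yields q₁ = (70 − 2·22 + E[c₂])/(3/2) = (70 − 44 + 12)/(3/2) = 25.3333.
q₂(low-cost) = (70 − 4 − (1/2)·25.3333) = 53.3333.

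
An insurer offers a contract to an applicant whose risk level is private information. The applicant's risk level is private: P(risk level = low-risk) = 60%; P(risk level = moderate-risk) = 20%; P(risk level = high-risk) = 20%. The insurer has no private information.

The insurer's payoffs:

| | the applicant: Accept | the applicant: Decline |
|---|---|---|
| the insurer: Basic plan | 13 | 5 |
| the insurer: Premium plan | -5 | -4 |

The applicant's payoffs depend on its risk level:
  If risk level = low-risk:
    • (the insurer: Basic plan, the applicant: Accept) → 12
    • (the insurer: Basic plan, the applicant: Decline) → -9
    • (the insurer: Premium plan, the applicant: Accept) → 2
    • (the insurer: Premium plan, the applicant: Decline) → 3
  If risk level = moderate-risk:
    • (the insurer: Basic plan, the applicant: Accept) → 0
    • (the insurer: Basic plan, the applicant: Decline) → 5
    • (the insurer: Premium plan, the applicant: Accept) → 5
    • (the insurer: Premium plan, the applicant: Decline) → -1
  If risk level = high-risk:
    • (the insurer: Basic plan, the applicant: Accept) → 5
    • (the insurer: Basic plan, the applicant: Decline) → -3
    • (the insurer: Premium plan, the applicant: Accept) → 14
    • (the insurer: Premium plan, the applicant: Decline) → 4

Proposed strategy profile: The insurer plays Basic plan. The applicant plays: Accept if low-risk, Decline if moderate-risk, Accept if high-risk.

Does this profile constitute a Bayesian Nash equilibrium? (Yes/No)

The insurer plays Basic plan: E[Basic plan] = 0.6·(13) + 0.2·(5) + 0.2·(13) = 11.4; E[Premium plan] = -4.8. Best-responding. ✓
The applicant (risk level low-risk), facing Basic plan: Accept gives 12, Decline gives -9. Proposed Accept is best. ✓
The applicant (risk level moderate-risk), facing Basic plan: Accept gives 0, Decline gives 5. Proposed Decline is best. ✓
The applicant (risk level high-risk), facing Basic plan: Accept gives 5, Decline gives -3. Proposed Accept is best. ✓

Yes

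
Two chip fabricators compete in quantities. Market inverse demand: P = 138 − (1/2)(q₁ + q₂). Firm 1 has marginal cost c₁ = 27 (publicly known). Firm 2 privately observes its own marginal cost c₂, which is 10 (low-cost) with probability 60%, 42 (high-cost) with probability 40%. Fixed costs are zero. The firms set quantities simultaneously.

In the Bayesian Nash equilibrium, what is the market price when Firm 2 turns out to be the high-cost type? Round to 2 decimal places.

Type-c best response for Firm 2: q₂(c) = (138 − c) − q₁/2.
Firm 1 maximizes expected profit; its first-order condition is 138 − q₁ − (1/2)E[q₂] − 27 = 0.
Substituting E[q₂] and solving: E[c₂] = 22.8, so q₁ = (138 − 2·27 + 22.8)/(3/2) = 71.2.
q₂(high-cost) = 60.4, so P = 138 − (1/2)·(71.2 + 60.4) = 72.2.

72.20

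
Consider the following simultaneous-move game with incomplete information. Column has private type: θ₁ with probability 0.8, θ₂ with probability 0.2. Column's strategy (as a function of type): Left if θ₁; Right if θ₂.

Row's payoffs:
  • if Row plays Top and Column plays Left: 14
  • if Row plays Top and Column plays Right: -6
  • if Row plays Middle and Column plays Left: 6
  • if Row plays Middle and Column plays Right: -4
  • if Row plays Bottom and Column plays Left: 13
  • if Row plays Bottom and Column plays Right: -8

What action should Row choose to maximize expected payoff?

E[Top] = 0.8·(14) + 0.2·(-6) = 10
E[Middle] = 0.8·(6) + 0.2·(-4) = 4
E[Bottom] = 0.8·(13) + 0.2·(-8) = 8.8
Best response: Top (10 is the largest).

Top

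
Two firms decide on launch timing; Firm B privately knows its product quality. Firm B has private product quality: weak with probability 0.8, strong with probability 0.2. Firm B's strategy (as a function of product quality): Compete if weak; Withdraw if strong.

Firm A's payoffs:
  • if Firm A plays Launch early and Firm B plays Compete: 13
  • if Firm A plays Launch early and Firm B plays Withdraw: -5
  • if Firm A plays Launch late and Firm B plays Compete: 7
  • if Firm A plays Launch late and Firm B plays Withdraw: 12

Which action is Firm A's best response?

Launch early

E[Launch early] = 0.8·(13) + 0.2·(-5) = 9.4
E[Launch late] = 0.8·(7) + 0.2·(12) = 8
Best response: Launch early (9.4 is the largest).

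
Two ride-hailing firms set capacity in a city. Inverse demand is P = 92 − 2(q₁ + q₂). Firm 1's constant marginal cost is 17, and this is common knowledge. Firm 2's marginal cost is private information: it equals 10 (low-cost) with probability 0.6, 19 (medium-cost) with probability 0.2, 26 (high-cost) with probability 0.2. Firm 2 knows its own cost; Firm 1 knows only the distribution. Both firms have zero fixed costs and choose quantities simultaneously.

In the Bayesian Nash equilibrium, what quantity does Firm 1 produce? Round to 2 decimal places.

Firm 2 with cost c maximizes (92 − 2(q₁+q₂) − c)·q₂, giving q₂(c) = (92 − c − 2q₁)/4.
E[c₂] = 0.6·10 + 0.2·19 + 0.2·26 = 15
Firm 1's FOC against E[q₂] yields q₁ = (92 − 2·17 + E[c₂])/6 = (92 − 34 + 15)/6 = 12.1667.

12.17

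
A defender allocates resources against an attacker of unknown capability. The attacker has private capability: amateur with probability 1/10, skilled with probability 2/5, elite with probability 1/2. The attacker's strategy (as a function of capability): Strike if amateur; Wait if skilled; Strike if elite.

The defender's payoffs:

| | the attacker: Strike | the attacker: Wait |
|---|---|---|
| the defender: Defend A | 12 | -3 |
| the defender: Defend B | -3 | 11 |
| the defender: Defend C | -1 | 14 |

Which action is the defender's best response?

Defend A

E[Defend A] = 1/10·(12) + 2/5·(-3) + 1/2·(12) = 6
E[Defend B] = 1/10·(-3) + 2/5·(11) + 1/2·(-3) = 13/5
E[Defend C] = 1/10·(-1) + 2/5·(14) + 1/2·(-1) = 5
Best response: Defend A (6 is the largest).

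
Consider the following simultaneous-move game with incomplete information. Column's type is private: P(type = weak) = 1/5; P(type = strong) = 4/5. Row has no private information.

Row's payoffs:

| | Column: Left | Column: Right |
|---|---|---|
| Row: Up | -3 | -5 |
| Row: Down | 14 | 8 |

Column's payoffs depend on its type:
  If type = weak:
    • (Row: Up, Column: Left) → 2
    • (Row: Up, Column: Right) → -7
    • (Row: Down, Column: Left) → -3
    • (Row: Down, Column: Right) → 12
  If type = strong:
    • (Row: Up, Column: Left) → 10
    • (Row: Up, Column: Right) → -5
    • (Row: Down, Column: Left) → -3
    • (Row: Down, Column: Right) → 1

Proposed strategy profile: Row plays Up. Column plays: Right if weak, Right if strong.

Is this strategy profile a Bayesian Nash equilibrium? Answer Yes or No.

A profile is a BNE iff every type of every player is best-responding given beliefs about the other side.
Row plays Up: E[Up] = 1/5·(-5) + 4/5·(-5) = -5; E[Down] = 8. Not best-responding. ✗
Column (type weak), facing Up: Left gives 2, Right gives -7. Proposed Right is not best — profitable deviation exists. ✗
Column (type strong), facing Up: Left gives 10, Right gives -5. Proposed Right is not best — profitable deviation exists. ✗

No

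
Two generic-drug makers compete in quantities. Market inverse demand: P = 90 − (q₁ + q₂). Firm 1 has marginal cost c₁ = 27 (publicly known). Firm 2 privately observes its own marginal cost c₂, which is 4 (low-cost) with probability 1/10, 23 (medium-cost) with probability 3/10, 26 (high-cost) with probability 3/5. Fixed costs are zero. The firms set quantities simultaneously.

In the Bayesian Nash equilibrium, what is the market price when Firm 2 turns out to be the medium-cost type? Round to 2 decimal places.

46.68

Type-c best response for Firm 2: q₂(c) = (90 − c)/2 − q₁/2.
Firm 1 maximizes expected profit; its first-order condition is 90 − 2q₁ − E[q₂] − 27 = 0.
Substituting E[q₂] and solving: E[c₂] = 22.9, so q₁ = (90 − 2·27 + 22.9)/3 = 19.6333.
q₂(medium-cost) = 23.6833, so P = 90 − (19.6333 + 23.6833) = 46.6833.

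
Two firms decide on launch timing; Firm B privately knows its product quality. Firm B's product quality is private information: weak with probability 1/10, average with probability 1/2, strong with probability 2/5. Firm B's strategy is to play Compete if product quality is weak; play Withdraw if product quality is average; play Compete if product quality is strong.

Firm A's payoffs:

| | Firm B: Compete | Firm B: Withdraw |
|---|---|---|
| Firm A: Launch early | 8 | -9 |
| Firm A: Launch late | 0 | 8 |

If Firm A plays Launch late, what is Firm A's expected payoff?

Take the expectation over Firm B's product quality, weighting each type's action by its prior probability.
E[Launch late] = 1/10·0 + 1/2·8 + 2/5·0 = 0 + 4 + 0 = 4

4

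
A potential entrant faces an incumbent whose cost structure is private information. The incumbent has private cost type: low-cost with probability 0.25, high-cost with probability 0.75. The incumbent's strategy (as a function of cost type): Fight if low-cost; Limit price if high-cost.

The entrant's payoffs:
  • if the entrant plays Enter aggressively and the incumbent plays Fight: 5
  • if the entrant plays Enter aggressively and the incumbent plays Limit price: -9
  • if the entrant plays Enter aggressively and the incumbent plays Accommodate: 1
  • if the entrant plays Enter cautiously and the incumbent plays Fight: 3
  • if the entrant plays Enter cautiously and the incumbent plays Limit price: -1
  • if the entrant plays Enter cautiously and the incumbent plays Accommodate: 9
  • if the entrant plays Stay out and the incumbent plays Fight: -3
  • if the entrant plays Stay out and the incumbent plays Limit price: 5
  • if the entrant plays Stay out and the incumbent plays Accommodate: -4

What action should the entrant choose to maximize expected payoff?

E[Enter aggressively] = 0.25·(5) + 0.75·(-9) = -5.5
E[Enter cautiously] = 0.25·(3) + 0.75·(-1) = 0
E[Stay out] = 0.25·(-3) + 0.75·(5) = 3
Best response: Stay out (3 is the largest).

Stay out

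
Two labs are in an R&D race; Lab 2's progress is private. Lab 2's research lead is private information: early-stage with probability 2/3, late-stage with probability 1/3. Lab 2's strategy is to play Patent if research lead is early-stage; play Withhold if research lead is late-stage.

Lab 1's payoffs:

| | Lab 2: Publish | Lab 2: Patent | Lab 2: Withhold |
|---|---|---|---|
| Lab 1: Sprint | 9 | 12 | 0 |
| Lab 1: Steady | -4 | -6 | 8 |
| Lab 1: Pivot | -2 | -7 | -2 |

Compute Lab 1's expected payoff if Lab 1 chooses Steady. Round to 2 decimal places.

-1.33

Take the expectation over Lab 2's research lead, weighting each type's action by its prior probability.
E[Steady] = 2/3·(-6) + 1/3·8 = (-4) + 8/3 = -4/3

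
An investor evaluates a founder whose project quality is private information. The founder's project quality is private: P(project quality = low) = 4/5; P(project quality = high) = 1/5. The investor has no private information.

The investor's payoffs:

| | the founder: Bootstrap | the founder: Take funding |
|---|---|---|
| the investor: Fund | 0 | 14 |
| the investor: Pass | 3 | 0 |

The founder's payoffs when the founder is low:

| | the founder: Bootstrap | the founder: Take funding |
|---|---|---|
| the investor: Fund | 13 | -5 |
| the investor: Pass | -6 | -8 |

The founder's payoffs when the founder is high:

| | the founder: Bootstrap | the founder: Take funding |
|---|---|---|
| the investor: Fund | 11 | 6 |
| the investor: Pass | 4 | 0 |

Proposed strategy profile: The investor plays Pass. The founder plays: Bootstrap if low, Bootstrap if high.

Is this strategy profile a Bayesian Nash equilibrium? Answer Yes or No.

A profile is a BNE iff every type of every player is best-responding given beliefs about the other side.
The investor plays Pass: E[Pass] = 4/5·(3) + 1/5·(3) = 3; E[Fund] = 0. Best-responding. ✓
The founder (project quality low), facing Pass: Bootstrap gives -6, Take funding gives -8. Proposed Bootstrap is best. ✓
The founder (project quality high), facing Pass: Bootstrap gives 4, Take funding gives 0. Proposed Bootstrap is best. ✓

Yes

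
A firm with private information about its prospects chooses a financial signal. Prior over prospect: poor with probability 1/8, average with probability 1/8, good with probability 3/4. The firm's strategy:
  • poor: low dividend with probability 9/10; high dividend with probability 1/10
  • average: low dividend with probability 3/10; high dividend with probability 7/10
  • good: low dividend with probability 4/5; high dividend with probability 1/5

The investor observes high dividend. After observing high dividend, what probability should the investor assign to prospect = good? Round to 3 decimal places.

P(high dividend) = (1/8)·(1/10) + (1/8)·(7/10) + (3/4)·(1/5) = 1/4
P(good | high dividend) = ((3/4)·(1/5)) / (1/4) = (3/20) / (1/4) = 3/5

0.600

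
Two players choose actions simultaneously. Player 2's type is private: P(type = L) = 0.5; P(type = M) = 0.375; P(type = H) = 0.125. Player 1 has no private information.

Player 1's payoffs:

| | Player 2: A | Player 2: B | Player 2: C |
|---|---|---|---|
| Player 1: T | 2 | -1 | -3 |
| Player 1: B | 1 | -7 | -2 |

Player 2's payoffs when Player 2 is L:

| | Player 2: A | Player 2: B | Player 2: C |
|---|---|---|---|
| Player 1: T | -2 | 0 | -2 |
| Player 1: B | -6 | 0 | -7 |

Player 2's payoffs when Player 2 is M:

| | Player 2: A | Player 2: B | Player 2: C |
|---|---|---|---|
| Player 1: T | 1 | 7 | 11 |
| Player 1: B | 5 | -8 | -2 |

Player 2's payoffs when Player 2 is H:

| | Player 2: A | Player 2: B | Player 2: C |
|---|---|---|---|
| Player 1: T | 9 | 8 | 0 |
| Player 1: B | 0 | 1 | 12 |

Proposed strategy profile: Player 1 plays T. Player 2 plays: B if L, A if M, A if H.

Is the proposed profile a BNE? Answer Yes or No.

Player 1 plays T: E[T] = 0.5·(-1) + 0.375·(2) + 0.125·(2) = 0.5; E[B] = -3. Best-responding. ✓
Player 2 (type L), facing T: A gives -2, B gives 0, C gives -2. Proposed B is best. ✓
Player 2 (type M), facing T: A gives 1, B gives 7, C gives 11. Proposed A is not best — profitable deviation exists. ✗
Player 2 (type H), facing T: A gives 9, B gives 8, C gives 0. Proposed A is best. ✓

No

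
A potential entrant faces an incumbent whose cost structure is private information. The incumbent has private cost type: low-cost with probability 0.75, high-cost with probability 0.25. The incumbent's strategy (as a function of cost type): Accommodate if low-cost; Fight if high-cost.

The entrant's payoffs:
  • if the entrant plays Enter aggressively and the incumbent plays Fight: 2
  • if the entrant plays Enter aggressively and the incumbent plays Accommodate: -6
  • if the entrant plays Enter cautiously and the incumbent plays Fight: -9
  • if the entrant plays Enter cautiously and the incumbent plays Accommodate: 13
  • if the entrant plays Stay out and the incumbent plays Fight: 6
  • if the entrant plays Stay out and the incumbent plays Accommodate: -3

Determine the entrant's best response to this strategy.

E[Enter aggressively] = 0.75·(-6) + 0.25·(2) = -4
E[Enter cautiously] = 0.75·(13) + 0.25·(-9) = 7.5
E[Stay out] = 0.75·(-3) + 0.25·(6) = -0.75
Best response: Enter cautiously (7.5 is the largest).

Enter cautiously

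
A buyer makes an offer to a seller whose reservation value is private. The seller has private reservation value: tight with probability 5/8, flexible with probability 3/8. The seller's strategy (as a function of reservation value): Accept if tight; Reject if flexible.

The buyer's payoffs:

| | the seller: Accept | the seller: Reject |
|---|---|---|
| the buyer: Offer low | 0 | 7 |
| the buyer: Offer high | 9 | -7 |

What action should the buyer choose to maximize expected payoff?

E[Offer low] = 5/8·(0) + 3/8·(7) = 21/8
E[Offer high] = 5/8·(9) + 3/8·(-7) = 3
Best response: Offer high (3 is the largest).

Offer high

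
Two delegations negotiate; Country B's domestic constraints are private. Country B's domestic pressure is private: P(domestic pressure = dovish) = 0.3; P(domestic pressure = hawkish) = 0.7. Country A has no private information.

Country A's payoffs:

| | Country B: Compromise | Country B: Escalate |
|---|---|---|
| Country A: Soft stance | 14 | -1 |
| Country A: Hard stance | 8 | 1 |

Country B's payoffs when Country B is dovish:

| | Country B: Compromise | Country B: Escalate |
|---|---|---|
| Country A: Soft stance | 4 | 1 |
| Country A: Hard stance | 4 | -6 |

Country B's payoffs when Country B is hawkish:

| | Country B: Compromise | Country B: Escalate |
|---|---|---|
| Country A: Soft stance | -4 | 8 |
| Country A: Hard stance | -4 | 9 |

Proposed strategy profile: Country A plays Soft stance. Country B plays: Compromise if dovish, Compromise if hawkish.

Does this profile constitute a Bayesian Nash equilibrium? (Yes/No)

Country A plays Soft stance: E[Soft stance] = 0.3·(14) + 0.7·(14) = 14; E[Hard stance] = 8. Best-responding. ✓
Country B (domestic pressure dovish), facing Soft stance: Compromise gives 4, Escalate gives 1. Proposed Compromise is best. ✓
Country B (domestic pressure hawkish), facing Soft stance: Compromise gives -4, Escalate gives 8. Proposed Compromise is not best — profitable deviation exists. ✗

No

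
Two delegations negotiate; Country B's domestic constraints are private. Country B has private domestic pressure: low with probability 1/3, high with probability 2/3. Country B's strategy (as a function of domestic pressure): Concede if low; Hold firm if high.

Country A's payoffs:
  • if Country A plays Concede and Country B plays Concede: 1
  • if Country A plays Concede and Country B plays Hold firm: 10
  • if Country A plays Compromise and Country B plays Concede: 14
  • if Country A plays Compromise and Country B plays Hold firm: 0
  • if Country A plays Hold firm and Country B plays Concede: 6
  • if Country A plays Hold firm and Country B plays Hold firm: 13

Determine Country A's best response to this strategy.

Hold firm

E[Concede] = 1/3·(1) + 2/3·(10) = 7
E[Compromise] = 1/3·(14) + 2/3·(0) = 14/3
E[Hold firm] = 1/3·(6) + 2/3·(13) = 32/3
Best response: Hold firm (32/3 is the largest).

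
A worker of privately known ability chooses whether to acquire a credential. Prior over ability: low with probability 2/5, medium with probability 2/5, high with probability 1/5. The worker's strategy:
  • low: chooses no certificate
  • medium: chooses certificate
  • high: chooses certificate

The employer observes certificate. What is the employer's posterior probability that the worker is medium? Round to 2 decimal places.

P(certificate) = (2/5)·0 + (2/5)·1 + (1/5)·1 = 3/5
P(medium | certificate) = ((2/5)·1) / (3/5) = (2/5) / (3/5) = 2/3

0.67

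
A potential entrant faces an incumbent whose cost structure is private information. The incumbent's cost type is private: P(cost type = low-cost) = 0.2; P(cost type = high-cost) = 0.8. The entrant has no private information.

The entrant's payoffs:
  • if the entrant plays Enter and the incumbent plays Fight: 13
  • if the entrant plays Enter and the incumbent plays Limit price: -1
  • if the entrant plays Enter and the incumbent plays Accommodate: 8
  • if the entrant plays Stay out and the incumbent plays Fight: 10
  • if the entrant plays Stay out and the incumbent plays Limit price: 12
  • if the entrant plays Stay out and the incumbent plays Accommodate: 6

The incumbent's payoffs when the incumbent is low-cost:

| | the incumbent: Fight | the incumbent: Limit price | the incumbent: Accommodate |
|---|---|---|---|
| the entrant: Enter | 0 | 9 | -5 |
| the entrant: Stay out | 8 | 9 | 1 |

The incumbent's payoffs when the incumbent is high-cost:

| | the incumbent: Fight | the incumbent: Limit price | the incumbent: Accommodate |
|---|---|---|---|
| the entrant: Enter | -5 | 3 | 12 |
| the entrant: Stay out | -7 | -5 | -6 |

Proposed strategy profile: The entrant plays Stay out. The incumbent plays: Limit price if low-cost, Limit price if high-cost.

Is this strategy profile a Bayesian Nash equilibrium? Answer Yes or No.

The entrant plays Stay out: E[Stay out] = 0.2·(12) + 0.8·(12) = 12; E[Enter] = -1. Best-responding. ✓
The incumbent (cost type low-cost), facing Stay out: Fight gives 8, Limit price gives 9, Accommodate gives 1. Proposed Limit price is best. ✓
The incumbent (cost type high-cost), facing Stay out: Fight gives -7, Limit price gives -5, Accommodate gives -6. Proposed Limit price is best. ✓

Yes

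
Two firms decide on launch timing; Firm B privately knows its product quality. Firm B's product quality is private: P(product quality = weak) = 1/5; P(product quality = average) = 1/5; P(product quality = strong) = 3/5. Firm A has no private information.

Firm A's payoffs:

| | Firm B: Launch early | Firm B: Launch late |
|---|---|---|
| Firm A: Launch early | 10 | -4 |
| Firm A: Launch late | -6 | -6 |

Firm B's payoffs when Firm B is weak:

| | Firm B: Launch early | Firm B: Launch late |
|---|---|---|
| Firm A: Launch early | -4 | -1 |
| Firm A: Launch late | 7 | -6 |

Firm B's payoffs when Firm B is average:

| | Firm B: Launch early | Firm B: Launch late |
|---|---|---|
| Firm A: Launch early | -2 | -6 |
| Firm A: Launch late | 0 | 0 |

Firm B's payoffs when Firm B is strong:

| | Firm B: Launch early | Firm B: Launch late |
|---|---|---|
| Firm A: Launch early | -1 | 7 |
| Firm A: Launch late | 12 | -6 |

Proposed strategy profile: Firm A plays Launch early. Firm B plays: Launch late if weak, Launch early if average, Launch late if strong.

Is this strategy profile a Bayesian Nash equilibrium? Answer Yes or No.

A profile is a BNE iff every type of every player is best-responding given beliefs about the other side.
Firm A plays Launch early: E[Launch early] = 1/5·(-4) + 1/5·(10) + 3/5·(-4) = -6/5; E[Launch late] = -6. Best-responding. ✓
Firm B (product quality weak), facing Launch early: Launch early gives -4, Launch late gives -1. Proposed Launch late is best. ✓
Firm B (product quality average), facing Launch early: Launch early gives -2, Launch late gives -6. Proposed Launch early is best. ✓
Firm B (product quality strong), facing Launch early: Launch early gives -1, Launch late gives 7. Proposed Launch late is best. ✓

Yes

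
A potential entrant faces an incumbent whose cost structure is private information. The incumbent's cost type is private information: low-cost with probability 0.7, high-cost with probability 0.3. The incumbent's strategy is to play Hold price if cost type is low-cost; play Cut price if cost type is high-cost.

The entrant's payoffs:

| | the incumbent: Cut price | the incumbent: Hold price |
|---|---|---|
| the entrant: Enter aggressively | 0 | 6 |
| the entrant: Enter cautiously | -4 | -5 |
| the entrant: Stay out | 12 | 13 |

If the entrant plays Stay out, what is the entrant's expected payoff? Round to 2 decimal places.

12.70

E[Stay out] = 0.7·13 + 0.3·12 = 9.1 + 3.6 = 12.7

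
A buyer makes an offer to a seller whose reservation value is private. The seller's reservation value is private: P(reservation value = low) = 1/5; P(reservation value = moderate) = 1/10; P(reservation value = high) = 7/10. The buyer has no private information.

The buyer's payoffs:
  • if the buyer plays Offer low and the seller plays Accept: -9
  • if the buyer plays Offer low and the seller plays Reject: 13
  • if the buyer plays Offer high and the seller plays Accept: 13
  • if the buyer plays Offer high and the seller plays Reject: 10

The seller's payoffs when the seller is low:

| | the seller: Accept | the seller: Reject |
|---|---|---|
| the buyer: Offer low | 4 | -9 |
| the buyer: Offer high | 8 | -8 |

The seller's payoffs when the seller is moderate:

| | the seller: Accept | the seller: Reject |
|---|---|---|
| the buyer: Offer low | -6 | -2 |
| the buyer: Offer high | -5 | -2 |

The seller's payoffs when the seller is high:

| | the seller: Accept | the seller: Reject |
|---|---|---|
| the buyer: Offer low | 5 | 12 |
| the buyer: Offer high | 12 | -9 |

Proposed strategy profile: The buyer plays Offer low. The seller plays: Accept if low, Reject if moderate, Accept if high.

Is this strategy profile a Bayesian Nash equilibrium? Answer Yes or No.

No

The buyer plays Offer low: E[Offer low] = 1/5·(-9) + 1/10·(13) + 7/10·(-9) = -34/5; E[Offer high] = 127/10. Not best-responding. ✗
The seller (reservation value low), facing Offer low: Accept gives 4, Reject gives -9. Proposed Accept is best. ✓
The seller (reservation value moderate), facing Offer low: Accept gives -6, Reject gives -2. Proposed Reject is best. ✓
The seller (reservation value high), facing Offer low: Accept gives 5, Reject gives 12. Proposed Accept is not best — profitable deviation exists. ✗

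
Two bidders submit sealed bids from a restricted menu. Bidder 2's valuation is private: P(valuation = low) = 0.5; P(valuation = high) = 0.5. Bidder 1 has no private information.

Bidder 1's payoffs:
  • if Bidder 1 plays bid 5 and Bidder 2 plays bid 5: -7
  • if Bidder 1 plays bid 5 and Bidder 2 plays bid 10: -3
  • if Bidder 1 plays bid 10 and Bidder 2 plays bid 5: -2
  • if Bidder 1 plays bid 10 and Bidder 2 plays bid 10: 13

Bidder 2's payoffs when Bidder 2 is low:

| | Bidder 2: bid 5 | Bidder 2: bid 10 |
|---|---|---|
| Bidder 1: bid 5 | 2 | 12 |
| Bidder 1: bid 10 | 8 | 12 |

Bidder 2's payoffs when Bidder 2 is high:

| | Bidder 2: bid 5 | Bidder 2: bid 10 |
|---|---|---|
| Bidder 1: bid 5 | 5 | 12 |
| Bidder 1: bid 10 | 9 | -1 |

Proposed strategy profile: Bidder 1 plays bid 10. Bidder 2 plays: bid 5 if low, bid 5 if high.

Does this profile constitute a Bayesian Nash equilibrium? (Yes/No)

No

Bidder 1 plays bid 10: E[bid 10] = 0.5·(-2) + 0.5·(-2) = -2; E[bid 5] = -7. Best-responding. ✓
Bidder 2 (valuation low), facing bid 10: bid 5 gives 8, bid 10 gives 12. Proposed bid 5 is not best — profitable deviation exists. ✗
Bidder 2 (valuation high), facing bid 10: bid 5 gives 9, bid 10 gives -1. Proposed bid 5 is best. ✓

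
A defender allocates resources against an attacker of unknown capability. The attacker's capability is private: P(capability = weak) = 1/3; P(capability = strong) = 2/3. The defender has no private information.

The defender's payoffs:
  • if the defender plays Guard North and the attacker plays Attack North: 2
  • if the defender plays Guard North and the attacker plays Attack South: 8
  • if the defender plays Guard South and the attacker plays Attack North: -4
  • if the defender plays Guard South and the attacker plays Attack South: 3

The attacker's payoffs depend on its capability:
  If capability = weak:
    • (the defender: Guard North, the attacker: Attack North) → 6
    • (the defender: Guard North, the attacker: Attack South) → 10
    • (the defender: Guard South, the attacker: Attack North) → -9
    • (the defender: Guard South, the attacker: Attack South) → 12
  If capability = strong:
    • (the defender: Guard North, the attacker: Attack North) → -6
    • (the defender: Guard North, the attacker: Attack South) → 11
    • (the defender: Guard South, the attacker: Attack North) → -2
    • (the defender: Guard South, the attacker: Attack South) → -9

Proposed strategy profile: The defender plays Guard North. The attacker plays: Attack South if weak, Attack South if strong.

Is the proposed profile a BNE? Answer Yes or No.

The defender plays Guard North: E[Guard North] = 1/3·(8) + 2/3·(8) = 8; E[Guard South] = 3. Best-responding. ✓
The attacker (capability weak), facing Guard North: Attack North gives 6, Attack South gives 10. Proposed Attack South is best. ✓
The attacker (capability strong), facing Guard North: Attack North gives -6, Attack South gives 11. Proposed Attack South is best. ✓

Yes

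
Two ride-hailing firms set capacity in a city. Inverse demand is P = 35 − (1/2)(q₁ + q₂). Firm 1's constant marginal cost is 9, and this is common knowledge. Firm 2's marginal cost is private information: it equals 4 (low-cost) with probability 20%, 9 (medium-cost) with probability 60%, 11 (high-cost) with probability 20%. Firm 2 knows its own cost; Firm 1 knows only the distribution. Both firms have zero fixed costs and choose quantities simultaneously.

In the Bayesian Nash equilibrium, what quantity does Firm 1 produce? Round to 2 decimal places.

16.93

Type-c best response for Firm 2: q₂(c) = (35 − c) − q₁/2.
Firm 1 maximizes expected profit; its first-order condition is 35 − q₁ − (1/2)E[q₂] − 9 = 0.
Substituting E[q₂] and solving: E[c₂] = 8.4, so q₁ = (35 − 2·9 + 8.4)/(3/2) = 16.9333.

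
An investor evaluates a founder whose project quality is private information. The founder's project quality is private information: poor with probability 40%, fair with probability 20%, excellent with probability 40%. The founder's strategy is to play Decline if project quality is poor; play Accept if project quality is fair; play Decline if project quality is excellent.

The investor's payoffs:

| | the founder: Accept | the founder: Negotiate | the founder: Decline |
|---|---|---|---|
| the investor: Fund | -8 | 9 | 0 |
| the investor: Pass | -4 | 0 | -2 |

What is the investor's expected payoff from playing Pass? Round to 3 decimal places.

Take the expectation over the founder's project quality, weighting each type's action by its prior probability.
E[Pass] = 0.4·(-2) + 0.2·(-4) + 0.4·(-2) = (-0.8) + (-0.8) + (-0.8) = -2.4

-2.400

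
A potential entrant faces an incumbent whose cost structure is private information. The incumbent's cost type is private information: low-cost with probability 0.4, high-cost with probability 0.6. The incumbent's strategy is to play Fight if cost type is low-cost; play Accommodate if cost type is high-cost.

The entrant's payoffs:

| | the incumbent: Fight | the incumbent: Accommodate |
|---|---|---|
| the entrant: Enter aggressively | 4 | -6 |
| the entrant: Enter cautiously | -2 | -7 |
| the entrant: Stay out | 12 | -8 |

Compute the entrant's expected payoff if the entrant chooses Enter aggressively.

-2

E[Enter aggressively] = 0.4·4 + 0.6·(-6) = 1.6 + (-3.6) = -2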